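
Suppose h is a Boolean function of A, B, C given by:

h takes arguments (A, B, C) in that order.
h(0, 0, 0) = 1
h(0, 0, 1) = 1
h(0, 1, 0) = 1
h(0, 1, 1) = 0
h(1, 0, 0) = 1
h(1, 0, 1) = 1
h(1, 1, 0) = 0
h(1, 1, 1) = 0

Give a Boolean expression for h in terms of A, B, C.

h(A, B, C) = ~((((~A & B) & C) | ((A & B) & ~C)) | ((A & B) & C))

There are just 3 zero rows: (0,1,1), (1,1,0), (1,1,1). Their minterms are ¬A·B·C, A·B·¬C, A·B·C; the OR of those covers precisely the 0-outputs, and negating it yields h.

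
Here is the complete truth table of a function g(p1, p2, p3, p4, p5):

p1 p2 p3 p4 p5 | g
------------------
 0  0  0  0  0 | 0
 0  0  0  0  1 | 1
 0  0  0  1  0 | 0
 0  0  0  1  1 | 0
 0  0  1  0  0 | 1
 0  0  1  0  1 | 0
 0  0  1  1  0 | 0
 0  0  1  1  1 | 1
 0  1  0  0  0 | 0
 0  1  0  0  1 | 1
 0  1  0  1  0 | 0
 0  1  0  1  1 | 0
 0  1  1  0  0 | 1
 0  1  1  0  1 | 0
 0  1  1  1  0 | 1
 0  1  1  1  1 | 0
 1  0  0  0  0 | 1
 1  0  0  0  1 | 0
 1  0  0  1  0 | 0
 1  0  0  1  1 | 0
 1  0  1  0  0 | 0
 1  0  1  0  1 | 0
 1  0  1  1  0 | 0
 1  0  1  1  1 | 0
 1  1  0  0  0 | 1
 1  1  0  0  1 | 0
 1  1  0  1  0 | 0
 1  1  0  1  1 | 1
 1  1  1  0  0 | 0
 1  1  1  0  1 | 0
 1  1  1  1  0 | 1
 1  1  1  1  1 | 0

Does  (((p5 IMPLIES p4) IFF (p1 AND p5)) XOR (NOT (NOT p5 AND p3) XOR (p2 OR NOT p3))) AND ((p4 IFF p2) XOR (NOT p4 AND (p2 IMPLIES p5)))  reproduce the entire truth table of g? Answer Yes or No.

Test each input against both g and the formula:
  p1=0, p2=0, p3=0, p4=0, p5=0: formula gives 0, g = 0 ✓
  p1=0, p2=0, p3=0, p4=0, p5=1: formula gives 0, but g = 1 ✗
A single disagreement suffices: at (0,0,0,0,1) they differ, so the formula does not compute g.

No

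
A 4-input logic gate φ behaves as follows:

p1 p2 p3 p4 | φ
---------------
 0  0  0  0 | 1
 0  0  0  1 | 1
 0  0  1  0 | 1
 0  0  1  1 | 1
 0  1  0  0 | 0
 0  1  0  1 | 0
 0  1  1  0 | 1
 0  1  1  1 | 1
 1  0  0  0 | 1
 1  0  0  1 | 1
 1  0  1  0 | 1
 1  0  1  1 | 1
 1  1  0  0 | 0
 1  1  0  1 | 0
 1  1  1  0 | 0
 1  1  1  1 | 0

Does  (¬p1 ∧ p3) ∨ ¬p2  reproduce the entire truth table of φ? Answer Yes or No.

Evaluate (¬p1 ∧ p3) ∨ ¬p2 on each row and compare to φ:
  p1=0, p2=0, p3=0, p4=0: formula gives 1, φ = 1 ✓
  p1=0, p2=0, p3=0, p4=1: formula gives 1, φ = 1 ✓
  p1=0, p2=0, p3=1, p4=0: formula gives 1, φ = 1 ✓
  p1=0, p2=0, p3=1, p4=1: formula gives 1, φ = 1 ✓
  …and likewise for the remaining 12 rows.
Every row agrees, so the formula is equivalent.

Yes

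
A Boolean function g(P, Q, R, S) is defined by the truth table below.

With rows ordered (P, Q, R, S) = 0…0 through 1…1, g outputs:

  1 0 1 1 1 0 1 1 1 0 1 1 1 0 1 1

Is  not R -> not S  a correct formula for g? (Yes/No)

Yes

Test each input against both g and the formula:
  P=0, Q=0, R=0, S=0: formula gives 1, g = 1 ✓
  P=0, Q=0, R=0, S=1: formula gives 0, g = 0 ✓
  P=0, Q=0, R=1, S=0: formula gives 1, g = 1 ✓
  P=0, Q=0, R=1, S=1: formula gives 1, g = 1 ✓
  …and likewise for the remaining 12 rows.
All 16 rows match — the expression computes g exactly.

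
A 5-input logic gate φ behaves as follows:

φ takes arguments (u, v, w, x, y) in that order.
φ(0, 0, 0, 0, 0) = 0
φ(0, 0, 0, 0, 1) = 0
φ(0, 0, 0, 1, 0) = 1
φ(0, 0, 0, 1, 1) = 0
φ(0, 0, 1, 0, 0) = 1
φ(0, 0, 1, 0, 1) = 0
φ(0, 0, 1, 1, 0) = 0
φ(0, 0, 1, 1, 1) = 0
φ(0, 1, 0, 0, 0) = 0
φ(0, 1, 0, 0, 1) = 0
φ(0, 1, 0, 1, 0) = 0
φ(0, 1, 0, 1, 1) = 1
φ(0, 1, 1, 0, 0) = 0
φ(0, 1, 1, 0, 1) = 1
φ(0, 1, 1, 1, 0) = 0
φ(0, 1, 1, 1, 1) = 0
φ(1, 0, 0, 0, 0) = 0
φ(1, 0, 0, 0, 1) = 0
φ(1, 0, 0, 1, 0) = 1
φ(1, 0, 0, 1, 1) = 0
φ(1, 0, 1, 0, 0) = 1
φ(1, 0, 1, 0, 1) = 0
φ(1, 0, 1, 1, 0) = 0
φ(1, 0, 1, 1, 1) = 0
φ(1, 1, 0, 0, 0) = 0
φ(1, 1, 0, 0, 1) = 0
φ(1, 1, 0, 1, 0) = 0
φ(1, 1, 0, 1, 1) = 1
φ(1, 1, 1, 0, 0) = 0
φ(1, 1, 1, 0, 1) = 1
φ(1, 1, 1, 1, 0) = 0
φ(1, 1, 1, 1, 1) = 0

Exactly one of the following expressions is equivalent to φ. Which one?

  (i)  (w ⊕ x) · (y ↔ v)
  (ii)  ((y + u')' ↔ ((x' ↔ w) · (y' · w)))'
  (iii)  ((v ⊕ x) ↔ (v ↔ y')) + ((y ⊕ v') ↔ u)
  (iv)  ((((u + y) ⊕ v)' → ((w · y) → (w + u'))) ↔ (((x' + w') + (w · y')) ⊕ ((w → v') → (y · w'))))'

(ii) disagrees with φ on (0,0,0,1,0) (formula → 0, table → 1); rule it out.
(iii) disagrees with φ on (0,0,0,0,0) (formula → 1, table → 0); rule it out.
(iv) disagrees with φ on (0,0,0,0,1) (formula → 1, table → 0); rule it out.
Only (i) survives; checking it on all 32 rows confirms it matches φ.

i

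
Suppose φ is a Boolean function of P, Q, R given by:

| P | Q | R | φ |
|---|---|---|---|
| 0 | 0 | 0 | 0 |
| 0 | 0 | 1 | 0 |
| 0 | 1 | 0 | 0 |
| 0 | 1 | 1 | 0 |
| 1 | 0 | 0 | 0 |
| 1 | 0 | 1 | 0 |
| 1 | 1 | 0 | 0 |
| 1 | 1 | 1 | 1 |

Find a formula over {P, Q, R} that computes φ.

φ(P, Q, R) = (P AND Q) AND R

The output is 1 only when every input is 1 — the AND of all inputs.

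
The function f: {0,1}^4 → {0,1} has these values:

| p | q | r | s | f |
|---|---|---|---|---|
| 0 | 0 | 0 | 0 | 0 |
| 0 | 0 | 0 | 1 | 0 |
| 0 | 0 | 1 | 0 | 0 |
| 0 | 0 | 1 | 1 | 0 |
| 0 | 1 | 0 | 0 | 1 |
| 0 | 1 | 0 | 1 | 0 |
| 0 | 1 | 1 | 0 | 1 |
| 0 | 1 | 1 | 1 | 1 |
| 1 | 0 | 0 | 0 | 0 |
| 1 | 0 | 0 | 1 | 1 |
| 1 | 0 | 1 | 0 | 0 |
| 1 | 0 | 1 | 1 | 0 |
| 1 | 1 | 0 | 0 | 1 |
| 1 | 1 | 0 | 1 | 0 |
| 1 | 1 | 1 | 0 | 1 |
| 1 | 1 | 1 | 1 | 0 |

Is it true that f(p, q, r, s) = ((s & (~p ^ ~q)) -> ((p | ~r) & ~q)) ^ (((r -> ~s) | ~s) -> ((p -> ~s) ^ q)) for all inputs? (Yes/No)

Test each input against both f and the formula:
  p=0, q=0, r=0, s=0: formula gives 0, f = 0 ✓
  p=0, q=0, r=0, s=1: formula gives 0, f = 0 ✓
  p=0, q=0, r=1, s=0: formula gives 0, f = 0 ✓
  p=0, q=0, r=1, s=1: formula gives 0, f = 0 ✓
  …and likewise for the remaining 12 rows.
No disagreement on any input; they are logically equivalent.

Yes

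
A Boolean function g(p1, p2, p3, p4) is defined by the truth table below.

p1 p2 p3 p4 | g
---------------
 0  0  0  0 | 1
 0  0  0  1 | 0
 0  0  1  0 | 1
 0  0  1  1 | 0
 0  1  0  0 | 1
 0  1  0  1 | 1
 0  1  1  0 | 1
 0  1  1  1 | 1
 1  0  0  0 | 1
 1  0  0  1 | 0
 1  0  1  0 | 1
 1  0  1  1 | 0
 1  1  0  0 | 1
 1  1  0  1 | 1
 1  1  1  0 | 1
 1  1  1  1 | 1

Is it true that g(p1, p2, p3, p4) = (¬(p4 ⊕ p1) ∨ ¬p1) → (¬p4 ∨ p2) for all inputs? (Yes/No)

Yes

Test each input against both g and the formula:
  p1=0, p2=0, p3=0, p4=0: formula gives 1, g = 1 ✓
  p1=0, p2=0, p3=0, p4=1: formula gives 0, g = 0 ✓
  p1=0, p2=0, p3=1, p4=0: formula gives 1, g = 1 ✓
  p1=0, p2=0, p3=1, p4=1: formula gives 0, g = 0 ✓
  … (the remaining 12 rows also agree.)
Every row agrees, so the formula is equivalent.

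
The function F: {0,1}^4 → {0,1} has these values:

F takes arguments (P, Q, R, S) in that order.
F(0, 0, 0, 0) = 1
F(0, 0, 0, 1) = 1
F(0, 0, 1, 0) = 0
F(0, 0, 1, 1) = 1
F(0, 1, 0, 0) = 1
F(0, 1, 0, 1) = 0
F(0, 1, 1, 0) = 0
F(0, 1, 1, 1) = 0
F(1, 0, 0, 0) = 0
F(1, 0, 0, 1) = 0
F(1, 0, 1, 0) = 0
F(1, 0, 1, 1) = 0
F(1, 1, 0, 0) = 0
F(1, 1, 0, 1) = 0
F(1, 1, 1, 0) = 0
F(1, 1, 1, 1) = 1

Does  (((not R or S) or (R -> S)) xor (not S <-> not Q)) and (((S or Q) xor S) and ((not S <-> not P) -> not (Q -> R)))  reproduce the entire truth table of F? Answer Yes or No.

No

Test each input against both F and the formula:
  P=0, Q=0, R=0, S=0: formula gives 0, but F = 1 ✗
A single disagreement suffices: at (0,0,0,0) they differ, so the formula does not compute F.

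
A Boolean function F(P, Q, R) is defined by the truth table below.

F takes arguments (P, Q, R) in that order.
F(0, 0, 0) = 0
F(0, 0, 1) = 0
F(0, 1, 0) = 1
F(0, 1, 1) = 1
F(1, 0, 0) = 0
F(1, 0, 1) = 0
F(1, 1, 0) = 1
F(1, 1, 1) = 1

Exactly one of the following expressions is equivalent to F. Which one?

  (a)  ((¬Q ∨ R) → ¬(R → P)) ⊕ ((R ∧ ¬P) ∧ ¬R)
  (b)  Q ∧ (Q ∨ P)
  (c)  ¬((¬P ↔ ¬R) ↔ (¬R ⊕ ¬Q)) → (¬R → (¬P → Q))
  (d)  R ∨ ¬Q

b

(a) disagrees with F on (0,0,1) (formula → 1, table → 0); rule it out.
(c) disagrees with F on (0,0,1) (formula → 1, table → 0); rule it out.
(d) disagrees with F on (0,0,0) (formula → 1, table → 0); rule it out.
(b) is the remaining candidate, and it agrees with F on all 8 inputs.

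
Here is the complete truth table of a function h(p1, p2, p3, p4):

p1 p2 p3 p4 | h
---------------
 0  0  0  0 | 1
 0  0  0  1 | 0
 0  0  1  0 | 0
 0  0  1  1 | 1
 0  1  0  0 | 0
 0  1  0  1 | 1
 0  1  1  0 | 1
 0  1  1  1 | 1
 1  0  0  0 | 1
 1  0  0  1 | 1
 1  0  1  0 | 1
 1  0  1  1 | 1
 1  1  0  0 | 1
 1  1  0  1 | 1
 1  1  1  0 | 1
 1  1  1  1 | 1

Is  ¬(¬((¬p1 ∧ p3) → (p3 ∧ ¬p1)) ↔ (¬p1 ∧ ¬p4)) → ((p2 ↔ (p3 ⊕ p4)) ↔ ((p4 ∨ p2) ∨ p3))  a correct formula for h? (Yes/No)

No

Test each input against both h and the formula:
  p1=0, p2=0, p3=0, p4=0: formula gives 0, but h = 1 ✗
Since they disagree at (0,0,0,0), the expression is not a correct formula for h.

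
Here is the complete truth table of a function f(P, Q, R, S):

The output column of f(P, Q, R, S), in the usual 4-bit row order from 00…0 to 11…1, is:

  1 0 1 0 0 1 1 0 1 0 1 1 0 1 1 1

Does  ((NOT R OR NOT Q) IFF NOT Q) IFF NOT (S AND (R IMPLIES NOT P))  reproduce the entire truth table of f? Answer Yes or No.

Evaluate ((NOT R OR NOT Q) IFF NOT Q) IFF NOT (S AND (R IMPLIES NOT P)) on each row and compare to f:
  P=0, Q=0, R=0, S=0: formula gives 1, f = 1 ✓
  P=0, Q=0, R=0, S=1: formula gives 0, f = 0 ✓
  P=0, Q=0, R=1, S=0: formula gives 1, f = 1 ✓
  P=0, Q=0, R=1, S=1: formula gives 0, f = 0 ✓
  … (the remaining 12 rows also agree.)
Every row agrees, so the formula is equivalent.

Yes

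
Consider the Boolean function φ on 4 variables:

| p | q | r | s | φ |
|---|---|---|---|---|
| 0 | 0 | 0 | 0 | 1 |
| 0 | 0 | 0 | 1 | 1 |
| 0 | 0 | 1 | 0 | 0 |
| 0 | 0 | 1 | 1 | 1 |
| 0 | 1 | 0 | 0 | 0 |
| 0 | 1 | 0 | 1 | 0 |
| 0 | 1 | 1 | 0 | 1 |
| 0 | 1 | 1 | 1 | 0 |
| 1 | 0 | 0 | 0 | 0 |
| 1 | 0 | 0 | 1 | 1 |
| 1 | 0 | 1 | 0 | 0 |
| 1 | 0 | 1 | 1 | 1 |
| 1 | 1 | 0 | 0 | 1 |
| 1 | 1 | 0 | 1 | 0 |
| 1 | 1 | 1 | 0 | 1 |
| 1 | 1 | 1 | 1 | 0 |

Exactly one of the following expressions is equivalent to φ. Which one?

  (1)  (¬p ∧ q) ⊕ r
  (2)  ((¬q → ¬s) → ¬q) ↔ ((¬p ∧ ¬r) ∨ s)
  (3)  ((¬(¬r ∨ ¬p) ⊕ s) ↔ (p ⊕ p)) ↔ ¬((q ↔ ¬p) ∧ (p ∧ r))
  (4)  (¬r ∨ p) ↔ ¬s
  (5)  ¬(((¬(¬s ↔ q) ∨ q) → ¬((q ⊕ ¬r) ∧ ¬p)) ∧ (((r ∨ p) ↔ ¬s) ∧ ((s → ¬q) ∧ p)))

(1): at (0,0,0,0) it gives 0, but φ = 1 — eliminated.
(3): at (0,0,0,1) it gives 0, but φ = 1 — eliminated.
(4): at (0,0,0,1) it gives 0, but φ = 1 — eliminated.
(5): at (0,0,1,0) it gives 1, but φ = 0 — eliminated.
(2) is the remaining candidate, and it agrees with φ on all 16 inputs.

2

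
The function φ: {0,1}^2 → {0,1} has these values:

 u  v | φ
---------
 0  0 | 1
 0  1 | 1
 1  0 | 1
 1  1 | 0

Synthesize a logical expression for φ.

The output is 0 only when every input is 1 — NAND of all inputs.

φ(u, v) = (u · v)'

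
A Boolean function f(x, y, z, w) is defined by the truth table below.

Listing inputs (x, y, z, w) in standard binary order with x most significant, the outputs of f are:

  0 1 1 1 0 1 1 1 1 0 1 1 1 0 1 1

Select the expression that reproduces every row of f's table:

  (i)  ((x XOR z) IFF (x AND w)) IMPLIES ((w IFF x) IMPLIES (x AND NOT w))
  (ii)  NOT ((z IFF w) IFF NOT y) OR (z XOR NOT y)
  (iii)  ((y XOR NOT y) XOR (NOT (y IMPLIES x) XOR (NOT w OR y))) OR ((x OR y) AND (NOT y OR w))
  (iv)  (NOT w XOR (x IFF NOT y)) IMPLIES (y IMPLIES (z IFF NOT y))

i

(ii) fails at (0,0,0,0): the formula yields 1, f is 0.
(iii) fails at (0,0,1,0): the formula yields 0, f is 1.
(iv) fails at (0,0,0,0): the formula yields 1, f is 0.
That leaves (i). Evaluating it on every row reproduces the table of f exactly.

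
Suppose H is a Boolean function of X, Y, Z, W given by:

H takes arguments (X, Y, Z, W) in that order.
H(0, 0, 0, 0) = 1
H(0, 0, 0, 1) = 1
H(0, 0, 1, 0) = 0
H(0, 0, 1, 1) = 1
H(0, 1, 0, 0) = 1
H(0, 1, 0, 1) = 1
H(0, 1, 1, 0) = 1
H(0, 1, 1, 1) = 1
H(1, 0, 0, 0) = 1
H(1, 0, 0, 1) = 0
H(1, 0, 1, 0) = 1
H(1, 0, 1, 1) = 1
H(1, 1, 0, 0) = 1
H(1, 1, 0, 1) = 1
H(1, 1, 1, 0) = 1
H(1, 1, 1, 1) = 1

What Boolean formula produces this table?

H(X, Y, Z, W) = ~((((~X & ~Y) & Z) & ~W) | (((X & ~Y) & ~Z) & W))

The 0-rows are (0,0,1,0), (1,0,0,1). Take each as a conjunction (¬X·¬Y·Z·¬W, X·¬Y·¬Z·W), form their disjunction, and complement — that gives a formula that is 1 everywhere H is.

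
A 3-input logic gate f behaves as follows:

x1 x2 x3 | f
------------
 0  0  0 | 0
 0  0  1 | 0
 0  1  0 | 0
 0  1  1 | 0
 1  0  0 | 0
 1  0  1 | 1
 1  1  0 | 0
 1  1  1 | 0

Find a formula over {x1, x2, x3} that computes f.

f is 1 on exactly one input, (1,0,1), whose minterm is x1·¬x2·x3. So f is just that conjunction.

f(x1, x2, x3) = (x1 & ~x2) & x3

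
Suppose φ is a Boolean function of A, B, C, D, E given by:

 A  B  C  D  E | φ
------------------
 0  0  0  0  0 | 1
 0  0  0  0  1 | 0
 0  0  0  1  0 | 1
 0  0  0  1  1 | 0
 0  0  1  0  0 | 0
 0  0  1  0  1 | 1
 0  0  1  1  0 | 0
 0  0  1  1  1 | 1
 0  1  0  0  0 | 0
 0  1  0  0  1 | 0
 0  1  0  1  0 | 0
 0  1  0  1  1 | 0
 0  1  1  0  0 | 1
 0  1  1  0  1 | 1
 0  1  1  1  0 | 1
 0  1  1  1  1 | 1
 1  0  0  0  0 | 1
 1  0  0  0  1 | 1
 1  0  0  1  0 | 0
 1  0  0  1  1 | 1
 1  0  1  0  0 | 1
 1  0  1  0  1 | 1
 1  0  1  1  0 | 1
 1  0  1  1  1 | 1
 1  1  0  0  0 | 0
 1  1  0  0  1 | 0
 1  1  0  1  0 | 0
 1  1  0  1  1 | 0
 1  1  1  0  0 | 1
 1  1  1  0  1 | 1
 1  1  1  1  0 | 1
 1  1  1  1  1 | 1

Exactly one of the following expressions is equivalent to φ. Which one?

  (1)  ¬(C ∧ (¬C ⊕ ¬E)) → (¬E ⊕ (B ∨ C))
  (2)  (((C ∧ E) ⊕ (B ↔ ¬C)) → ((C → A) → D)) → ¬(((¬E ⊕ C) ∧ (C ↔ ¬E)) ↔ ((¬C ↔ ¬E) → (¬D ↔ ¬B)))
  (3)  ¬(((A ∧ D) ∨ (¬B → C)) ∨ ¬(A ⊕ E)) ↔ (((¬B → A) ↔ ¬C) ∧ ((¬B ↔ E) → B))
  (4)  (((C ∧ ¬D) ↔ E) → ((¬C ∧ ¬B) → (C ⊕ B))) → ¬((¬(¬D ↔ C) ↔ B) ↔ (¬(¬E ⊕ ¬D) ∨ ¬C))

3

(1): at (0,0,1,0,0) it gives 1, but φ = 0 — eliminated.
(2): at (0,0,0,0,1) it gives 1, but φ = 0 — eliminated.
(4): at (0,0,0,0,1) it gives 1, but φ = 0 — eliminated.
(3) is the remaining candidate, and it agrees with φ on all 32 inputs.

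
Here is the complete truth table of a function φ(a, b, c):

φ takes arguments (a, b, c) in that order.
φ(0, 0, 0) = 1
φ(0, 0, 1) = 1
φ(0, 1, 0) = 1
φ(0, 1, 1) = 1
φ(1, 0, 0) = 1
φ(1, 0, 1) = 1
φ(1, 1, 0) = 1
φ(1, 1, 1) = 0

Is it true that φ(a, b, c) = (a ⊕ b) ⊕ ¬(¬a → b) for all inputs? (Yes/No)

Check the formula against φ row by row:
  a=0, b=0, c=0: formula gives 1, φ = 1 ✓
  a=0, b=0, c=1: formula gives 1, φ = 1 ✓
  a=0, b=1, c=0: formula gives 1, φ = 1 ✓
  a=0, b=1, c=1: formula gives 1, φ = 1 ✓
  a=1, b=0, c=0: formula gives 1, φ = 1 ✓
  …
  a=1, b=1, c=0: formula gives 0, but φ = 1 ✗
Since they disagree at (1,1,0), the expression is not a correct formula for φ.

No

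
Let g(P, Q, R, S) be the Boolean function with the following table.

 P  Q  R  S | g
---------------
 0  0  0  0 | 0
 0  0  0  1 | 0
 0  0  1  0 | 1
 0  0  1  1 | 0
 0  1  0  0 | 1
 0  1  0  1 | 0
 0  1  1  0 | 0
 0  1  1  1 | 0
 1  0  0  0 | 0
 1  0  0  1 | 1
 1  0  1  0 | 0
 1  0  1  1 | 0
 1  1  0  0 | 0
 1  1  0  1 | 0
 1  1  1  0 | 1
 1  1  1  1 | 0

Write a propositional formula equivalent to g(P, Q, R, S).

Collect the rows where g=1 — (0,0,1,0), (0,1,0,0), (1,0,0,1), (1,1,1,0) — and write one minterm per row: ¬P·¬Q·R·¬S, ¬P·Q·¬R·¬S, P·¬Q·¬R·S, P·Q·R·¬S. Their union (logical OR) reproduces the table exactly.

g(P, Q, R, S) = (((((not P and not Q) and R) and not S) or (((not P and Q) and not R) and not S)) or (((P and not Q) and not R) and S)) or (((P and Q) and R) and not S)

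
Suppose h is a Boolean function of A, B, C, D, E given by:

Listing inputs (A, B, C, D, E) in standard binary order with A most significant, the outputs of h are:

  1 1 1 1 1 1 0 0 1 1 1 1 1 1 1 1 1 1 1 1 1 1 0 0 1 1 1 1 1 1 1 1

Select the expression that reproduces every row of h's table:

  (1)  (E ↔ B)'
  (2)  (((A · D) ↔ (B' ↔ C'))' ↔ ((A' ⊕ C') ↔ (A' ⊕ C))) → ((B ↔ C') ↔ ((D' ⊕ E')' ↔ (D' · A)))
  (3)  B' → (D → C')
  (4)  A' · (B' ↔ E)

(1): at (0,0,0,0,0) it gives 0, but h = 1 — eliminated.
(2): at (0,0,1,0,0) it gives 0, but h = 1 — eliminated.
(4): at (0,0,0,0,0) it gives 0, but h = 1 — eliminated.
That leaves (3). Evaluating it on every row reproduces the table of h exactly.

3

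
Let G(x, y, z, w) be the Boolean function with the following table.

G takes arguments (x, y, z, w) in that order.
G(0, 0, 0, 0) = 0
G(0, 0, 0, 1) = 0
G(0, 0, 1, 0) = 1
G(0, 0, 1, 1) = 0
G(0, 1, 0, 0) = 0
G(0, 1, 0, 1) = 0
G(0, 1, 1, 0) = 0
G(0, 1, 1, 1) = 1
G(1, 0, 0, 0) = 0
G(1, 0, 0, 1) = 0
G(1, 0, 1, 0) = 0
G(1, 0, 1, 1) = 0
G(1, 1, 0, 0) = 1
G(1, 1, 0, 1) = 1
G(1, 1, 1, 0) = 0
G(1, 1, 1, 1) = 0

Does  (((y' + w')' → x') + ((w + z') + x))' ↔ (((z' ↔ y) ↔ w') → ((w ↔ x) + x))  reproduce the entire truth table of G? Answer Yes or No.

No

Evaluate (((y' + w')' → x') + ((w + z') + x))' ↔ (((z' ↔ y) ↔ w') → ((w ↔ x) + x)) on each row and compare to G:
  x=0, y=0, z=0, w=0: formula gives 0, G = 0 ✓
  x=0, y=0, z=0, w=1: formula gives 1, but G = 0 ✗
Since they disagree at (0,0,0,1), the expression is not a correct formula for G.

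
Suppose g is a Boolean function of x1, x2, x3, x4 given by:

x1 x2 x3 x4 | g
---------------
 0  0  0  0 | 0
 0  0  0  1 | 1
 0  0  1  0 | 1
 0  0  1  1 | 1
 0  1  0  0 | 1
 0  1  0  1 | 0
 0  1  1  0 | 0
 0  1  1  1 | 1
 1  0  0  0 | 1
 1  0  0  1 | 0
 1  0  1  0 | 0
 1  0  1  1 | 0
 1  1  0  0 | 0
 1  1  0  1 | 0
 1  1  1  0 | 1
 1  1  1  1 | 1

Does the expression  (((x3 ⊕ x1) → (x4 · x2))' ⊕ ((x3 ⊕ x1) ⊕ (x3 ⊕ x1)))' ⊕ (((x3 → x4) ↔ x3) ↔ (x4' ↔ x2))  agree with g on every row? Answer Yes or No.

Yes

Check the formula against g row by row:
  x1=0, x2=0, x3=0, x4=0: formula gives 0, g = 0 ✓
  x1=0, x2=0, x3=0, x4=1: formula gives 1, g = 1 ✓
  x1=0, x2=0, x3=1, x4=0: formula gives 1, g = 1 ✓
  x1=0, x2=0, x3=1, x4=1: formula gives 1, g = 1 ✓
  …and likewise for the remaining 12 rows.
Every row agrees, so the formula is equivalent.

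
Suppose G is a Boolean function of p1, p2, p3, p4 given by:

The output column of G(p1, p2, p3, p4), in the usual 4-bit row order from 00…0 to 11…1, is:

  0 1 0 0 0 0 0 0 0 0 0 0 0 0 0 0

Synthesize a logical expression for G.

Only row (0,0,0,1) gives 1. That row's minterm ¬p1·¬p2·¬p3·p4 is G directly.

G(p1, p2, p3, p4) = ((NOT p1 AND NOT p2) AND NOT p3) AND p4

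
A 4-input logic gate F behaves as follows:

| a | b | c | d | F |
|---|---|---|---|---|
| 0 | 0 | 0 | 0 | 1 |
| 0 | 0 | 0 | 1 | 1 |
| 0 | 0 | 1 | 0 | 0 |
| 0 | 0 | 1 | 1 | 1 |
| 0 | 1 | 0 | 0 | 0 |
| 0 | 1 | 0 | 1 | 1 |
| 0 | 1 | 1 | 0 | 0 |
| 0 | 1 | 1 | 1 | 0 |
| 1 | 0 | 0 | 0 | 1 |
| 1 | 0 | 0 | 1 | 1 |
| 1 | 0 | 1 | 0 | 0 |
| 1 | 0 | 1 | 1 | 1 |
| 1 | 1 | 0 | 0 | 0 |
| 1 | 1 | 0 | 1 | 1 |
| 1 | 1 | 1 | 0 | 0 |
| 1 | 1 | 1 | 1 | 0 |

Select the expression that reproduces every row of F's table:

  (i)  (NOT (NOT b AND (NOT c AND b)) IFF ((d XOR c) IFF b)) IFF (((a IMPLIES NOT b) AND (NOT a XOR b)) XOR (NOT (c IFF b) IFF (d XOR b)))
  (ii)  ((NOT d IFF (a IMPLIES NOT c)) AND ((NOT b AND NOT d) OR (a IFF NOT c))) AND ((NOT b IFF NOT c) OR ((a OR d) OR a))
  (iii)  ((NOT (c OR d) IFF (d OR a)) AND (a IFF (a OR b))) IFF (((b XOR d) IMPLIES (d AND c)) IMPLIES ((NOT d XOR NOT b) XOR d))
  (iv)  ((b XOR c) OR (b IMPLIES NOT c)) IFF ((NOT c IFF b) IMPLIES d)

iv

(i) disagrees with F on (0,0,0,0) (formula → 0, table → 1); rule it out.
(ii) disagrees with F on (0,0,0,1) (formula → 0, table → 1); rule it out.
(iii) disagrees with F on (0,0,0,1) (formula → 0, table → 1); rule it out.
(iv) is the remaining candidate, and it agrees with F on all 16 inputs.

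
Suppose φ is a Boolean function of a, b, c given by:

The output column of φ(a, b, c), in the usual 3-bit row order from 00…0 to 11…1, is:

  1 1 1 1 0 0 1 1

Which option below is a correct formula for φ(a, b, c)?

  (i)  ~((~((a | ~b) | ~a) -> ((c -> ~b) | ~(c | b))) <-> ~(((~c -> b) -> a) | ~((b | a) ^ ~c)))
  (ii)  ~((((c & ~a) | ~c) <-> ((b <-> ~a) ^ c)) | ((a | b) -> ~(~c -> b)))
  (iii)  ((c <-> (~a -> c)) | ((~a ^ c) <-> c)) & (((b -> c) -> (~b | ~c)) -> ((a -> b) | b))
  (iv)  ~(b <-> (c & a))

(i) fails at (0,1,1): the formula yields 0, φ is 1.
(ii) fails at (0,0,0): the formula yields 0, φ is 1.
(iv) fails at (0,0,0): the formula yields 0, φ is 1.
(iii) is the remaining candidate, and it agrees with φ on all 8 inputs.

iii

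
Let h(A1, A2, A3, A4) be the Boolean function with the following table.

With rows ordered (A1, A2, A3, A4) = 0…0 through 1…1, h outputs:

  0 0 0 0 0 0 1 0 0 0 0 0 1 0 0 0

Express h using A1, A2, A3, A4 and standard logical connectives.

h(A1, A2, A3, A4) = (((¬A1 ∧ A2) ∧ A3) ∧ ¬A4) ∨ (((A1 ∧ A2) ∧ ¬A3) ∧ ¬A4)

Collect the rows where h=1 — (0,1,1,0), (1,1,0,0) — and write one minterm per row: ¬A1·A2·A3·¬A4, A1·A2·¬A3·¬A4. Their union (logical OR) reproduces the table exactly.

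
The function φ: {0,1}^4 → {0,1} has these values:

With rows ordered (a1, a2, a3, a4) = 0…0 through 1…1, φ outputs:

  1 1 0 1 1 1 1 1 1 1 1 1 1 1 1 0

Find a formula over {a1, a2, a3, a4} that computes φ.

φ(a1, a2, a3, a4) = NOT ((((NOT a1 AND NOT a2) AND a3) AND NOT a4) OR (((a1 AND a2) AND a3) AND a4))

The 0-rows are (0,0,1,0), (1,1,1,1). Take each as a conjunction (¬a1·¬a2·a3·¬a4, a1·a2·a3·a4), form their disjunction, and complement — that gives a formula that is 1 everywhere φ is.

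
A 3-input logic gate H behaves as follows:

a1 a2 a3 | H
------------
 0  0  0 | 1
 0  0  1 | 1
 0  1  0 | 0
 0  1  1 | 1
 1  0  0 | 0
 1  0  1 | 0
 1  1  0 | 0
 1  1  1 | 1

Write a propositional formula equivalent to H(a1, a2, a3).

The 1-rows are (0,0,0), (0,0,1), (0,1,1), (1,1,1). Each contributes one minterm — ¬a1·¬a2·¬a3; ¬a1·¬a2·a3; ¬a1·a2·a3; a1·a2·a3 — and their disjunction is a sum-of-products form of H.

H(a1, a2, a3) = ((((~a1 & ~a2) & ~a3) | ((~a1 & ~a2) & a3)) | ((~a1 & a2) & a3)) | ((a1 & a2) & a3)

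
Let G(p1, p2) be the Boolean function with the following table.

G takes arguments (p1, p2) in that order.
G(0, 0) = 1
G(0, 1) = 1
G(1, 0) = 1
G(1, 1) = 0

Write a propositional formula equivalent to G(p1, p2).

The output is 0 only when every input is 1 — NAND of all inputs.

G(p1, p2) = ~(p1 & p2)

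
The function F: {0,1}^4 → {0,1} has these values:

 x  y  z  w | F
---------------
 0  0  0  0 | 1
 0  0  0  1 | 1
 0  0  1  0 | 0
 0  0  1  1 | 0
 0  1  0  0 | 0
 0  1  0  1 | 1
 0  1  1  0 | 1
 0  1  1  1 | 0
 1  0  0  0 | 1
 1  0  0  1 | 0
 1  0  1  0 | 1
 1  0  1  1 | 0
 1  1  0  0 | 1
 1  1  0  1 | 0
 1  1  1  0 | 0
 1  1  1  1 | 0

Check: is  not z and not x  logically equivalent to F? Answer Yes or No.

Evaluate not z and not x on each row and compare to F:
  x=0, y=0, z=0, w=0: formula gives 1, F = 1 ✓
  x=0, y=0, z=0, w=1: formula gives 1, F = 1 ✓
  x=0, y=0, z=1, w=0: formula gives 0, F = 0 ✓
  x=0, y=0, z=1, w=1: formula gives 0, F = 0 ✓
  x=0, y=1, z=0, w=0: formula gives 1, but F = 0 ✗
Since they disagree at (0,1,0,0), the expression is not a correct formula for F.

No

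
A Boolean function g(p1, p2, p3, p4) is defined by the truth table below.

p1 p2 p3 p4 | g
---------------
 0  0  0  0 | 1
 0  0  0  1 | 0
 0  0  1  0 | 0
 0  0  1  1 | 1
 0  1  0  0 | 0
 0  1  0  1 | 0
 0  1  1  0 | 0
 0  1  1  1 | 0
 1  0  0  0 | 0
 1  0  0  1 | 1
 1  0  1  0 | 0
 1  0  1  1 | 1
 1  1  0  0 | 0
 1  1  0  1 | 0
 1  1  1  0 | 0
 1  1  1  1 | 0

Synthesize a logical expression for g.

g(p1, p2, p3, p4) = (((((~p1 & ~p2) & ~p3) & ~p4) | (((~p1 & ~p2) & p3) & p4)) | (((p1 & ~p2) & ~p3) & p4)) | (((p1 & ~p2) & p3) & p4)

g=1 on 4 inputs: (0,0,0,0), (0,0,1,1), (1,0,0,1), (1,0,1,1). Reading each as a conjunction of literals (¬p1·¬p2·¬p3·¬p4, ¬p1·¬p2·p3·p4, p1·¬p2·¬p3·p4, p1·¬p2·p3·p4) and taking the OR gives the canonical DNF.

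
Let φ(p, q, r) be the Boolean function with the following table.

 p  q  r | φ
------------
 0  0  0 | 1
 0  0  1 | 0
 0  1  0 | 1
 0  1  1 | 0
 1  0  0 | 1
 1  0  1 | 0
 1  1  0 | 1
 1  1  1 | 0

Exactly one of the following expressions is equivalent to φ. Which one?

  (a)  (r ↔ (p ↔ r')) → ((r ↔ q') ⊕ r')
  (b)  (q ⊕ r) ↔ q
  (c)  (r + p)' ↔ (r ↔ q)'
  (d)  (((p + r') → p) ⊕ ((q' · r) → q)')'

(a) fails at (0,0,1): the formula yields 1, φ is 0.
(c) fails at (0,0,0): the formula yields 0, φ is 1.
(d) fails at (0,0,1): the formula yields 1, φ is 0.
That leaves (b). Evaluating it on every row reproduces the table of φ exactly.

b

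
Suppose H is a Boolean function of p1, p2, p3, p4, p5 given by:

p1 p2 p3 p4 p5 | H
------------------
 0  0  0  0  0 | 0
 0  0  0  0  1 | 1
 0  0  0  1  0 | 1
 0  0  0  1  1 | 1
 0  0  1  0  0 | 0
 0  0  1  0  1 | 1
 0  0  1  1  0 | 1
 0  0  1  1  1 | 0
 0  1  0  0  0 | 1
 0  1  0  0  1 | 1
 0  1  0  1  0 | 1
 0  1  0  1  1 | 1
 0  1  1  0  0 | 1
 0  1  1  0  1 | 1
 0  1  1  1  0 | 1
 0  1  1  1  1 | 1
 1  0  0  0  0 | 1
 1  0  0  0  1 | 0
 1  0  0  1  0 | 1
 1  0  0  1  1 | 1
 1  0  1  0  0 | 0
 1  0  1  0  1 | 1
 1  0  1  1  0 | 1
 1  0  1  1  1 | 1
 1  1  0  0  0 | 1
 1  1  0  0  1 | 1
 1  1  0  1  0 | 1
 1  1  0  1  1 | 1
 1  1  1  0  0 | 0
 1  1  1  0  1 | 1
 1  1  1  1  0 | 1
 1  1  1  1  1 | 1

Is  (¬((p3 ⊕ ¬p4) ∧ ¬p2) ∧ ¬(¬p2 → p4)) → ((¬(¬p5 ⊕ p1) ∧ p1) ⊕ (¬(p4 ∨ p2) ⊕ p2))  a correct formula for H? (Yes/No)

Check the formula against H row by row:
  p1=0, p2=0, p3=0, p4=0, p5=0: formula gives 1, but H = 0 ✗
A single disagreement suffices: at (0,0,0,0,0) they differ, so the formula does not compute H.

No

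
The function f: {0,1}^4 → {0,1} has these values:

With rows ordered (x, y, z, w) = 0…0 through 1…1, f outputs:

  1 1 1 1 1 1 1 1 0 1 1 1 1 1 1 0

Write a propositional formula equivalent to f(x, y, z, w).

The 0-rows are (1,0,0,0), (1,1,1,1). Take each as a conjunction (x·¬y·¬z·¬w, x·y·z·w), form their disjunction, and complement — that gives a formula that is 1 everywhere f is.

f(x, y, z, w) = not ((((x and not y) and not z) and not w) or (((x and y) and z) and w))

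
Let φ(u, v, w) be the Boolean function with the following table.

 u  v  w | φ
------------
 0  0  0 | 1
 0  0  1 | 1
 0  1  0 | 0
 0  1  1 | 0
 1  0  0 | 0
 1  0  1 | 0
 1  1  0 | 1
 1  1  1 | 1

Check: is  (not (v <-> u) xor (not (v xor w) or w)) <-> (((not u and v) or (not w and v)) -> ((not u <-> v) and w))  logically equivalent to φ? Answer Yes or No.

Yes

Evaluate (not (v <-> u) xor (not (v xor w) or w)) <-> (((not u and v) or (not w and v)) -> ((not u <-> v) and w)) on each row and compare to φ:
  u=0, v=0, w=0: formula gives 1, φ = 1 ✓
  u=0, v=0, w=1: formula gives 1, φ = 1 ✓
  u=0, v=1, w=0: formula gives 0, φ = 0 ✓
  u=0, v=1, w=1: formula gives 0, φ = 0 ✓
  u=1, v=0, w=0: formula gives 0, φ = 0 ✓
  …and likewise for the remaining 3 rows.
All 8 rows match — the expression computes φ exactly.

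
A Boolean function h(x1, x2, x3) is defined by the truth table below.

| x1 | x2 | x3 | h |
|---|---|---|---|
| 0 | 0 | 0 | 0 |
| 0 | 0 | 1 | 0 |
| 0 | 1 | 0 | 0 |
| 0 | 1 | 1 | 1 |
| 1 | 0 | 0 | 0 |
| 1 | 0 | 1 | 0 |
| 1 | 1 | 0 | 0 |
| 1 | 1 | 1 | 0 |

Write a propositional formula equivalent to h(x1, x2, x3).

Only row (0,1,1) gives 1. That row's minterm ¬x1·x2·x3 is h directly.

h(x1, x2, x3) = (not x1 and x2) and x3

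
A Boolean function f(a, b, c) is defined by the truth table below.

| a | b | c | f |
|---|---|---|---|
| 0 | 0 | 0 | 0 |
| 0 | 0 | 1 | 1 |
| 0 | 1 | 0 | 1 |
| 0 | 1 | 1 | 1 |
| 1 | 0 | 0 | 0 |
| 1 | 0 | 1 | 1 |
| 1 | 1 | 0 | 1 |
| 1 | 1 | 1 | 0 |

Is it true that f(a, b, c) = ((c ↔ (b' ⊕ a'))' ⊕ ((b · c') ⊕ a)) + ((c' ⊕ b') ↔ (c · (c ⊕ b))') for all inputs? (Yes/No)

No

Test each input against both f and the formula:
  a=0, b=0, c=0: formula gives 0, f = 0 ✓
  a=0, b=0, c=1: formula gives 1, f = 1 ✓
  a=0, b=1, c=0: formula gives 1, f = 1 ✓
  a=0, b=1, c=1: formula gives 0, but f = 1 ✗
A single disagreement suffices: at (0,1,1) they differ, so the formula does not compute f.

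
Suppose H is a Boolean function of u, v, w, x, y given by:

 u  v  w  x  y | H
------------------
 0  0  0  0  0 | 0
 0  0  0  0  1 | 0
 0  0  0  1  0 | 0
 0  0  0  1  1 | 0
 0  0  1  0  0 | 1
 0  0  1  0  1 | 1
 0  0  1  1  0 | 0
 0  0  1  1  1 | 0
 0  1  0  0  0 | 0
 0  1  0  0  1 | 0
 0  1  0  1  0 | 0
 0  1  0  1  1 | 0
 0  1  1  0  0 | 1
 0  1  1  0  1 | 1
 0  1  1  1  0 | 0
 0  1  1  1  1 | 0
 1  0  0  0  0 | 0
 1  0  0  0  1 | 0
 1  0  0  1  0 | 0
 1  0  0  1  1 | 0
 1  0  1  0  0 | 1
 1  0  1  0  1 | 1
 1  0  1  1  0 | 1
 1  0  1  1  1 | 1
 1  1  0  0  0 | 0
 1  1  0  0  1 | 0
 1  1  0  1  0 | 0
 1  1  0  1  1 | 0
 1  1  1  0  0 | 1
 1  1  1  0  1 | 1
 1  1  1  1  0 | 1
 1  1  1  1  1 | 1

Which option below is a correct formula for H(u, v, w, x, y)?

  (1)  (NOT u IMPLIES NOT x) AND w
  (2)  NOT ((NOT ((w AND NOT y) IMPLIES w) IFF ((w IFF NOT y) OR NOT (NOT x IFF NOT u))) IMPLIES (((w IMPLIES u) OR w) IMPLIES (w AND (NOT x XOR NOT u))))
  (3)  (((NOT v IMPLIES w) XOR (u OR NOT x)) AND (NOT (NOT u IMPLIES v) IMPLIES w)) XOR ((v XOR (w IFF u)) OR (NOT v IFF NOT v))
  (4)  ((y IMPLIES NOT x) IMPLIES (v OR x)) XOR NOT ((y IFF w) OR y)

(2): at (0,0,0,0,0) it gives 1, but H = 0 — eliminated.
(3): at (0,0,0,0,0) it gives 1, but H = 0 — eliminated.
(4): at (0,0,0,1,0) it gives 1, but H = 0 — eliminated.
(1) is the remaining candidate, and it agrees with H on all 32 inputs.

1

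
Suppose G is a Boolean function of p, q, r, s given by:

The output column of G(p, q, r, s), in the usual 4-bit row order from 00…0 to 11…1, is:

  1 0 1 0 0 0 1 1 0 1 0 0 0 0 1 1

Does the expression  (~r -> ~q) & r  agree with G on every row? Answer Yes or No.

Check the formula against G row by row:
  p=0, q=0, r=0, s=0: formula gives 0, but G = 1 ✗
Since they disagree at (0,0,0,0), the expression is not a correct formula for G.

No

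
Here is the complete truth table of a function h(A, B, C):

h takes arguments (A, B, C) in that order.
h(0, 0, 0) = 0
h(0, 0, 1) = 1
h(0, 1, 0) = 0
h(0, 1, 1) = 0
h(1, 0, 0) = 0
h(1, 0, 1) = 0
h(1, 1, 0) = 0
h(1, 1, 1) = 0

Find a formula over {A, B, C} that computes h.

h is 1 on exactly one input, (0,0,1), whose minterm is ¬A·¬B·C. So h is just that conjunction.

h(A, B, C) = (¬A ∧ ¬B) ∧ C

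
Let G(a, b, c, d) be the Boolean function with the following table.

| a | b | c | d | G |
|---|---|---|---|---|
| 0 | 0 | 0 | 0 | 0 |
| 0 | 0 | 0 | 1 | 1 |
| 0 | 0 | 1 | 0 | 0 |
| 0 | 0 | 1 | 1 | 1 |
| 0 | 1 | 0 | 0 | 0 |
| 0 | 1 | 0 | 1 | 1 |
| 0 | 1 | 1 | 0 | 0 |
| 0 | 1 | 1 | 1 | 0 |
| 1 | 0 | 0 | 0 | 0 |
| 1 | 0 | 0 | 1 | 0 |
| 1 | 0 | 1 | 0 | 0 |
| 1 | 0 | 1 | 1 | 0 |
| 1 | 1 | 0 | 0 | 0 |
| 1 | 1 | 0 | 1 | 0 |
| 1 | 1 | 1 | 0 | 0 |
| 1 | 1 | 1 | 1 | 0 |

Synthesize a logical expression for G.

The 1-rows are (0,0,0,1), (0,0,1,1), (0,1,0,1). Each contributes one minterm — ¬a·¬b·¬c·d; ¬a·¬b·c·d; ¬a·b·¬c·d — and their disjunction is a sum-of-products form of G.

G(a, b, c, d) = ((((a' · b') · c') · d) + (((a' · b') · c) · d)) + (((a' · b) · c') · d)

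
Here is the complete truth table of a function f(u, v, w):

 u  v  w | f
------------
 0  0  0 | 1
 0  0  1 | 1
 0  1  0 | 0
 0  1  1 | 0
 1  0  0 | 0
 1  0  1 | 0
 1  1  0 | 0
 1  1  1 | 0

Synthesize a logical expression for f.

f(u, v, w) = ((not u and not v) and not w) or ((not u and not v) and w)

Collect the rows where f=1 — (0,0,0), (0,0,1) — and write one minterm per row: ¬u·¬v·¬w, ¬u·¬v·w. Their union (logical OR) reproduces the table exactly.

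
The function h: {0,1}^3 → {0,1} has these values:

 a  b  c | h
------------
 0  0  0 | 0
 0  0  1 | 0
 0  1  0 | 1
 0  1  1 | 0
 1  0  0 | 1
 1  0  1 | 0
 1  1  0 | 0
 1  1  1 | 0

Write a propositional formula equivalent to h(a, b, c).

h(a, b, c) = ((¬a ∧ b) ∧ ¬c) ∨ ((a ∧ ¬b) ∧ ¬c)

h=1 on 2 inputs: (0,1,0), (1,0,0). Reading each as a conjunction of literals (¬a·b·¬c, a·¬b·¬c) and taking the OR gives the canonical DNF.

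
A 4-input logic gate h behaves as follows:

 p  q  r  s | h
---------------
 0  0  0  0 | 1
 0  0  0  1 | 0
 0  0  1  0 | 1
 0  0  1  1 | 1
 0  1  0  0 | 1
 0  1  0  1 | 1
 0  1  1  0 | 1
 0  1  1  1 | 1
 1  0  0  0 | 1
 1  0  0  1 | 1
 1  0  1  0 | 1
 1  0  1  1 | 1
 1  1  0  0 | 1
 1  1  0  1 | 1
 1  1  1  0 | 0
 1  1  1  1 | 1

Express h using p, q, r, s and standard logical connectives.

h(p, q, r, s) = ((((p' · q') · r') · s) + (((p · q) · r) · s'))'

The 0-rows are (0,0,0,1), (1,1,1,0). Take each as a conjunction (¬p·¬q·¬r·s, p·q·r·¬s), form their disjunction, and complement — that gives a formula that is 1 everywhere h is.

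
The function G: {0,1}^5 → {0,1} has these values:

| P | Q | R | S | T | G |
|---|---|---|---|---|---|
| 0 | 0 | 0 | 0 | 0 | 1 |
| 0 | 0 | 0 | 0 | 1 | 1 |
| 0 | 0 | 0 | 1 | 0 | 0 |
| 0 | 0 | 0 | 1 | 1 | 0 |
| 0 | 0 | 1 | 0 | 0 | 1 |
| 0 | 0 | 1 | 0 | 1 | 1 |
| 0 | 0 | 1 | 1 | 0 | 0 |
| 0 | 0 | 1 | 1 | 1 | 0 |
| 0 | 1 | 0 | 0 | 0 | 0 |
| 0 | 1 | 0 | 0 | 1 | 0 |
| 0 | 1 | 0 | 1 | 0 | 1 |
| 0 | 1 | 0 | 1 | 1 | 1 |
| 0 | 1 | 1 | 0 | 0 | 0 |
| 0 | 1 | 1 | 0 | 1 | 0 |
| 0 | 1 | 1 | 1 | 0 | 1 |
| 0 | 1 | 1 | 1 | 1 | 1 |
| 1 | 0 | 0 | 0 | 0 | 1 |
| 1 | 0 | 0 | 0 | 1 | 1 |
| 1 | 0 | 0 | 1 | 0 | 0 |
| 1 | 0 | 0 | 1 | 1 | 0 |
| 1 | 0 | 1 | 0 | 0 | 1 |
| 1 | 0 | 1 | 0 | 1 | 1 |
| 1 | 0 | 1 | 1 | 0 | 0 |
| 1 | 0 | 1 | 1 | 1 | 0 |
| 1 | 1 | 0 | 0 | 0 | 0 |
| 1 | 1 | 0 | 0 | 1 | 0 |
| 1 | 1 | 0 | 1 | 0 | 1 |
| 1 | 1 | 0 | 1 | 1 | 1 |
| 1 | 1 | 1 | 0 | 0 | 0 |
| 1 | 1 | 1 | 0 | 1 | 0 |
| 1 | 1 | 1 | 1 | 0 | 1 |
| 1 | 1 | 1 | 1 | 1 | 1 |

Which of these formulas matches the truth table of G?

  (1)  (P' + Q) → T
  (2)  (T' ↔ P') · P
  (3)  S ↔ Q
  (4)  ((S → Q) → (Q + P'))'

3

(1) disagrees with G on (0,0,0,0,0) (formula → 0, table → 1); rule it out.
(2) disagrees with G on (0,0,0,0,0) (formula → 0, table → 1); rule it out.
(4) disagrees with G on (0,0,0,0,0) (formula → 0, table → 1); rule it out.
That leaves (3). Evaluating it on every row reproduces the table of G exactly.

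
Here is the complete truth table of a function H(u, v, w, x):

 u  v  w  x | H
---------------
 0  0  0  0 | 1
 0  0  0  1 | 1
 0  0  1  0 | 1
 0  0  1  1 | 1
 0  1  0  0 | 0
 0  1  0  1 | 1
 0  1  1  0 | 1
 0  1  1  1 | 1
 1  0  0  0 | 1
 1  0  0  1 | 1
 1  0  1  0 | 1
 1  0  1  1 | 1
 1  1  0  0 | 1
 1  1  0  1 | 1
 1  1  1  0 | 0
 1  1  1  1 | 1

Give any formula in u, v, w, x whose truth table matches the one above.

H is 0 on only 2 rows — (0,1,0,0), (1,1,1,0). Writing each as a minterm (¬u·v·¬w·¬x, u·v·w·¬x) and OR-ing them characterizes exactly where H=0, so H is the negation of that disjunction.

H(u, v, w, x) = ¬((((¬u ∧ v) ∧ ¬w) ∧ ¬x) ∨ (((u ∧ v) ∧ w) ∧ ¬x))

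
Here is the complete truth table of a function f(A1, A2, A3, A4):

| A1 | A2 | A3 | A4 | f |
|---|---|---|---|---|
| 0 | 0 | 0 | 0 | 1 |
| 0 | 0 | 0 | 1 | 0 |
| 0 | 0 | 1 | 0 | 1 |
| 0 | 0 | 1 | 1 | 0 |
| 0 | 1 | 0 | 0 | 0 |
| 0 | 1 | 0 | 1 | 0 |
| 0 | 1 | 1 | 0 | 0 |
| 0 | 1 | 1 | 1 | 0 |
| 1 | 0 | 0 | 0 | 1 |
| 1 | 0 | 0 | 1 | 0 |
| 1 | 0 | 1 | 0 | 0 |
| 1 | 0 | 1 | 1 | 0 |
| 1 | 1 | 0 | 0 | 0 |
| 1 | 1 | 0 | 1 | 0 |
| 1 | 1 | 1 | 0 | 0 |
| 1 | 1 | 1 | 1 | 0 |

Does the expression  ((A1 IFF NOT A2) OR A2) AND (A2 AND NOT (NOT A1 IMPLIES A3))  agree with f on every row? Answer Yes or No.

No

Test each input against both f and the formula:
  A1=0, A2=0, A3=0, A4=0: formula gives 0, but f = 1 ✗
Since they disagree at (0,0,0,0), the expression is not a correct formula for f.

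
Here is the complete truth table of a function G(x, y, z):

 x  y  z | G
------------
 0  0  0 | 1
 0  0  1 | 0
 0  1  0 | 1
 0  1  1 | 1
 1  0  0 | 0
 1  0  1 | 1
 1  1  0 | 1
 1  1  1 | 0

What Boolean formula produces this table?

G is 0 on only 3 rows — (0,0,1), (1,0,0), (1,1,1). Writing each as a minterm (¬x·¬y·z, x·¬y·¬z, x·y·z) and OR-ing them characterizes exactly where G=0, so G is the negation of that disjunction.

G(x, y, z) = ((((x' · y') · z) + ((x · y') · z')) + ((x · y) · z))'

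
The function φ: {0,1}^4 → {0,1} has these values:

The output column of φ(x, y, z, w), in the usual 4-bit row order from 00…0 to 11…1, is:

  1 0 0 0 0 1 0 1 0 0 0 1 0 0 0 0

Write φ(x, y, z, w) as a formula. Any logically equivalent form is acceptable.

Collect the rows where φ=1 — (0,0,0,0), (0,1,0,1), (0,1,1,1), (1,0,1,1) — and write one minterm per row: ¬x·¬y·¬z·¬w, ¬x·y·¬z·w, ¬x·y·z·w, x·¬y·z·w. Their union (logical OR) reproduces the table exactly.

φ(x, y, z, w) = (((((not x and not y) and not z) and not w) or (((not x and y) and not z) and w)) or (((not x and y) and z) and w)) or (((x and not y) and z) and w)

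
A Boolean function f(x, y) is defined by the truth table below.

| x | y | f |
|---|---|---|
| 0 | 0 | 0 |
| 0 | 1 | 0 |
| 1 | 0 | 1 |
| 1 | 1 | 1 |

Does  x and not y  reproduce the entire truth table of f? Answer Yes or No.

No

Test each input against both f and the formula:
  x=0, y=0: formula gives 0, f = 0 ✓
  x=0, y=1: formula gives 0, f = 0 ✓
  x=1, y=0: formula gives 1, f = 1 ✓
  x=1, y=1: formula gives 0, but f = 1 ✗
Since they disagree at (1,1), the expression is not a correct formula for f.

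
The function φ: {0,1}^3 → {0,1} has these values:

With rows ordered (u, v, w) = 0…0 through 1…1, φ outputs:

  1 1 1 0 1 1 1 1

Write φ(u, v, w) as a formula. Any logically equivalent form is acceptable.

Only row (0,1,1) gives 0. So φ is 1 everywhere except there — the complement of the minterm ¬u·v·w.

φ(u, v, w) = ((u' · v) · w)'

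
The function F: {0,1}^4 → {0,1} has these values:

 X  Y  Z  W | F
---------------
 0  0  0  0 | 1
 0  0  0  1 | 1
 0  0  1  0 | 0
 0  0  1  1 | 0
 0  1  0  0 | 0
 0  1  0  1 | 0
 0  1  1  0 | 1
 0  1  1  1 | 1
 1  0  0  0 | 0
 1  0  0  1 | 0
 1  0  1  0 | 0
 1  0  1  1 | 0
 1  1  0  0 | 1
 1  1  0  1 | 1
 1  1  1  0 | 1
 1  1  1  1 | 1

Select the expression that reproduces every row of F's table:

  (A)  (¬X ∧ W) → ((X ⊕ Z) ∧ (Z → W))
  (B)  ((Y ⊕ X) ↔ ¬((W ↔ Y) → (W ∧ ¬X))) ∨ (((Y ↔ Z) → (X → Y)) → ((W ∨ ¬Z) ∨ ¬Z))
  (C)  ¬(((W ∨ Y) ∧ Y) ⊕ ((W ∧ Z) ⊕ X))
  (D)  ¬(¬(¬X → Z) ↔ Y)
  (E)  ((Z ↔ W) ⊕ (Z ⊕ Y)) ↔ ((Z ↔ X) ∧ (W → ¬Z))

(A) fails at (0,0,0,1): the formula yields 0, F is 1.
(B) fails at (0,0,1,1): the formula yields 1, F is 0.
(C) fails at (0,0,1,0): the formula yields 1, F is 0.
(E) fails at (0,0,0,1): the formula yields 0, F is 1.
(D) is the remaining candidate, and it agrees with F on all 16 inputs.

D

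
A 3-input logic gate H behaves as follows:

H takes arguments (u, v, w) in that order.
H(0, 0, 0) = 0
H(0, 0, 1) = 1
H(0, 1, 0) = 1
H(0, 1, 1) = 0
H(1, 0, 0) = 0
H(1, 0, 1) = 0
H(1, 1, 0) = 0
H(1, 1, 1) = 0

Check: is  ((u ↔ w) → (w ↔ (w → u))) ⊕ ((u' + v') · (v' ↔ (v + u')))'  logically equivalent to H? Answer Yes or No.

Yes

Evaluate ((u ↔ w) → (w ↔ (w → u))) ⊕ ((u' + v') · (v' ↔ (v + u')))' on each row and compare to H:
  u=0, v=0, w=0: formula gives 0, H = 0 ✓
  u=0, v=0, w=1: formula gives 1, H = 1 ✓
  u=0, v=1, w=0: formula gives 1, H = 1 ✓
  u=0, v=1, w=1: formula gives 0, H = 0 ✓
  u=1, v=0, w=0: formula gives 0, H = 0 ✓
  … (the remaining 3 rows also agree.)
All 8 rows match — the expression computes H exactly.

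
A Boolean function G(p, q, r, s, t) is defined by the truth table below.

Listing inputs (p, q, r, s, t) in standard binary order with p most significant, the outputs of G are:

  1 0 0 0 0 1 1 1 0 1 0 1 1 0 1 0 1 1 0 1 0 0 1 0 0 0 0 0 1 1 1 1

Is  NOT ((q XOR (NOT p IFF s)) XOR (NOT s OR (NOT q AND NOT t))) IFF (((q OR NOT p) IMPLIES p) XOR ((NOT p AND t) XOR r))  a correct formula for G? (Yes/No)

Yes

Test each input against both G and the formula:
  p=0, q=0, r=0, s=0, t=0: formula gives 1, G = 1 ✓
  p=0, q=0, r=0, s=0, t=1: formula gives 0, G = 0 ✓
  p=0, q=0, r=0, s=1, t=0: formula gives 0, G = 0 ✓
  p=0, q=0, r=0, s=1, t=1: formula gives 0, G = 0 ✓
  …and likewise for the remaining 28 rows.
No disagreement on any input; they are logically equivalent.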